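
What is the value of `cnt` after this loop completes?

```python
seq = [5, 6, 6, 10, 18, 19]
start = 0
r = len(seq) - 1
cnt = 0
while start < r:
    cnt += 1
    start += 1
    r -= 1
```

Iterations until pointers meet (list length 6)
`cnt` takes the values: 0 → 1 → 2 → 3

Answer: 3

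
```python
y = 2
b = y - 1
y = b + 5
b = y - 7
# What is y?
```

Trace:
`y = 2` → y = 2
`b = y - 1` → b = 1
`y = b + 5` → y = 6
`b = y - 7` → b = -1
So y = 6

Answer: 6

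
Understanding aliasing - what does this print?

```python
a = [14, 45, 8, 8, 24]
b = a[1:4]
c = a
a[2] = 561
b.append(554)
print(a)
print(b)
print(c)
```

Key concept: slice vs alias.
Step by step:
`a = [14, 45, 8, 8, 24]` → a = [14, 45, 8, 8, 24]
`b = a[1:4]` → b = [45, 8, 8]
`c = a` → c = [14, 45, 8, 8, 24] (same object as a)
`a[2] = 561` → a = [14, 45, 561, 8, 24] (same object as c); c = [14, 45, 561, 8, 24] (same object as a)
`b.append(554)` → b = [45, 8, 8, 554]
`print(a)` → prints [14, 45, 561, 8, 24]
`print(b)` → prints [45, 8, 8, 554]
`print(c)` → prints [14, 45, 561, 8, 24]

Answer:
[14, 45, 561, 8, 24]
[45, 8, 8, 554]
[14, 45, 561, 8, 24]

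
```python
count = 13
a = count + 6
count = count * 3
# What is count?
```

Trace:
`count = 13` → count = 13
`a = count + 6` → a = 19
`count = count * 3` → count = 39
So count = 39

Answer: 39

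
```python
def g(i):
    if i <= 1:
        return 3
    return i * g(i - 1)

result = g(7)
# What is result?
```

g(7) = 7 * 6 * 5 * 4 * 3 * 2 * 3 = 15120

Answer: 15120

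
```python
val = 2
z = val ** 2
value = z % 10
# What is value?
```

Trace:
`val = 2` → val = 2
`z = val ** 2` → z = 4
`value = z % 10` → value = 4
So value = 4

Answer: 4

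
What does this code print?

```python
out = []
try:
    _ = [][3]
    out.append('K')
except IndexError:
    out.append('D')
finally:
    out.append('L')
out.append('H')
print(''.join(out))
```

Execution trace: 'D' (except IndexError) → 'L' (finally) → 'H' (after the try/except). Output: DLH

Answer: DLH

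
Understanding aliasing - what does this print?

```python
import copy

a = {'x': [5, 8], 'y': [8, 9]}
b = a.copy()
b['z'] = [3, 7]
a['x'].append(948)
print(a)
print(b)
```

Key concept: shallow copy of dict with mutable values.
Step by step:
`a = {'x': [5, 8], 'y': [8, 9]}` → a = {'x': [5, 8], 'y': [8, 9]}
`b = a.copy()` → b = {'x': [5, 8], 'y': [8, 9]}
`b['z'] = [3, 7]` → b = {'x': [5, 8], 'y': [8, 9], 'z': [3, 7]}
`a['x'].append(948)` → a = {'x': [5, 8, 948], 'y': [8, 9]}; b = {'x': [5, 8, 948], 'y': [8, 9], 'z': [3, 7]}
`print(a)` → prints {'x': [5, 8, 948], 'y': [8, 9]}
`print(b)` → prints {'x': [5, 8, 948], 'y': [8, 9], 'z': [3, 7]}

Answer:
{'x': [5, 8, 948], 'y': [8, 9]}
{'x': [5, 8, 948], 'y': [8, 9], 'z': [3, 7]}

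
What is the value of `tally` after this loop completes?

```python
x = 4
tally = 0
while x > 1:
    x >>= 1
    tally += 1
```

Count right shifts until 1
`tally` takes the values: 0 → 1 → 2

Answer: 2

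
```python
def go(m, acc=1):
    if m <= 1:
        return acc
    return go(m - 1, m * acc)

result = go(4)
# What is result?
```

Accumulator trace (n, acc): (4, 1) -> (3, 4) -> (2, 12) -> (1, 24) -> return 24

Answer: 24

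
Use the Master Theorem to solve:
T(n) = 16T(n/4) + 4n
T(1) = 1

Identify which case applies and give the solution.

a=16, b=4, f(n)=4n. log_4(16) = 2. Since c=1 < 2, Case 1 applies: T(n) = Θ(n^log_b(a)) = O(n^2).

Answer: O(n^2) - Case 1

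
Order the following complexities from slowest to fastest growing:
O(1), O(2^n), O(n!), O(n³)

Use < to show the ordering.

Ordered by growth rate: O(1) < O(n³) < O(2^n) < O(n!)

Answer: O(1) < O(n³) < O(2^n) < O(n!)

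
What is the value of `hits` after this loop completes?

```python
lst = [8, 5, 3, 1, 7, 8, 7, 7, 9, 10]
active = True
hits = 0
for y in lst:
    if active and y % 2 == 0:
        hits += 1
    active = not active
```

Count even values at even positions
`hits` takes the values: 0 → 1

Answer: 1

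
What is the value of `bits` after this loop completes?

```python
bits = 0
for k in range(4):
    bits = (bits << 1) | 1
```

Build 4 consecutive 1-bits: 0b1111
`bits` takes the values: 0 → 1 → 3 → 7 → 15

Answer: 15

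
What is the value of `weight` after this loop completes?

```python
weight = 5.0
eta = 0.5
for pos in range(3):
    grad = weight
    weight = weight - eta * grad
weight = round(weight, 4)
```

Gradient descent: w = 5.0 * (1 - 0.5)^3
`weight` takes the values: 5.0 → 2.5 → 1.25 → 0.625

Answer: 0.625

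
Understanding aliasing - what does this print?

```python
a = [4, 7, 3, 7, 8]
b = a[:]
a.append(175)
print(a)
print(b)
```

Key concept: slice [:] creates copy.
Step by step:
`a = [4, 7, 3, 7, 8]` → a = [4, 7, 3, 7, 8]
`b = a[:]` → b = [4, 7, 3, 7, 8]
`a.append(175)` → a = [4, 7, 3, 7, 8, 175]
`print(a)` → prints [4, 7, 3, 7, 8, 175]
`print(b)` → prints [4, 7, 3, 7, 8]

Answer:
[4, 7, 3, 7, 8, 175]
[4, 7, 3, 7, 8]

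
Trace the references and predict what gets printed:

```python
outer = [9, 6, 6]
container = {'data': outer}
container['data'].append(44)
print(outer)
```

Key concept: dict holds reference to list.
Step by step:
`outer = [9, 6, 6]` → outer = [9, 6, 6]
`container = {'data': outer}` → container = {'data': [9, 6, 6]}
`container['data'].append(44)` → outer = [9, 6, 6, 44]; container = {'data': [9, 6, 6, 44]}
`print(outer)` → prints [9, 6, 6, 44]

Answer: [9, 6, 6, 44]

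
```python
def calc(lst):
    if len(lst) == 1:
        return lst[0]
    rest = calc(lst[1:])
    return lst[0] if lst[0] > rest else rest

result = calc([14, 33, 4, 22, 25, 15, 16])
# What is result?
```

Recursive max over [14, 33, 4, 22, 25, 15, 16] = 33

Answer: 33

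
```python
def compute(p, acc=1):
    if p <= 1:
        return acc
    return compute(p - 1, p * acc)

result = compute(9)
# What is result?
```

Accumulator trace (n, acc): (9, 1) -> (8, 9) -> (7, 72) -> (6, 504) -> (5, 3024) -> (4, 15120) -> (3, 60480) -> (2, 181440) -> (1, 362880) -> return 362880

Answer: 362880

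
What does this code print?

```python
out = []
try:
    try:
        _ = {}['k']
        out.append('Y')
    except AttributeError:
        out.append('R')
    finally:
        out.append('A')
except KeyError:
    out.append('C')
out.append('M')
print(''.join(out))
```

Execution trace: 'A' (finally) → 'C' (outer except KeyError) → 'M' (after the try/except). Output: ACM

Answer: ACM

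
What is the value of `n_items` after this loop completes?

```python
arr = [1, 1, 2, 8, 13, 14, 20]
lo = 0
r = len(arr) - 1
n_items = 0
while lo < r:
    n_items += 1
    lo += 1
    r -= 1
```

Iterations until pointers meet (list length 7)
`n_items` takes the values: 0 → 1 → 2 → 3

Answer: 3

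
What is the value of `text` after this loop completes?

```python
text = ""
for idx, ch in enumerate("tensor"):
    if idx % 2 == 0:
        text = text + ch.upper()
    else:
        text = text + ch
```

Uppercase even positions in 'tensor'
`text` takes the values: "" → "T" → "Te" → "TeN" → "TeNs" → "TeNsO" → "TeNsOr"

Answer: "TeNsOr"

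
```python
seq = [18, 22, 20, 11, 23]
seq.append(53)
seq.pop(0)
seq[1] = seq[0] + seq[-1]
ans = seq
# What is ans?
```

Trace:
`seq = [18, 22, 20, 11, 23]` → seq = [18, 22, 20, 11, 23]
`seq.append(53)` → seq = [18, 22, 20, 11, 23, 53]
`seq.pop(0)` → seq = [22, 20, 11, 23, 53]
`seq[1] = seq[0] + seq[-1]` → seq = [22, 75, 11, 23, 53]
`ans = seq` → ans = [22, 75, 11, 23, 53]
So ans = [22, 75, 11, 23, 53]

Answer: [22, 75, 11, 23, 53]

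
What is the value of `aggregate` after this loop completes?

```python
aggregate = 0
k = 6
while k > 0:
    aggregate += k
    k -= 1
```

Sum 6 down to 1
`aggregate` takes the values: 0 → 6 → 11 → 15 → 18 → 20 → 21

Answer: 21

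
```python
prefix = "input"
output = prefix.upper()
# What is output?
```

Trace:
`prefix = "input"` → prefix = 'input'
`output = prefix.upper()` → output = 'INPUT'
So output = 'INPUT'

Answer: 'INPUT'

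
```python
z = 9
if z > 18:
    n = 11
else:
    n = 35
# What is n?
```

Trace:
`z = 9` → z = 9
`if z > 18: ...` → z > 18 is False, take else branch → n = 35
So n = 35

Answer: 35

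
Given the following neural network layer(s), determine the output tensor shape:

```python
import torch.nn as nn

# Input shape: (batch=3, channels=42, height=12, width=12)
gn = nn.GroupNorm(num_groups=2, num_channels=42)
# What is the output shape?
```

Input: (3, 42, 12, 12) -> Output: (3, 42, 12, 12)

Answer: (3, 42, 12, 12)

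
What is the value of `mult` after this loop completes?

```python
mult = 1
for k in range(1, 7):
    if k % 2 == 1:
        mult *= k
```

Product of odd numbers 1 to 6
`mult` takes the values: 1 → 3 → 15

Answer: 15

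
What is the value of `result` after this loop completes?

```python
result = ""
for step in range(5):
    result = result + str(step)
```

Concatenate digits 0 to 4
`result` takes the values: "" → "0" → "01" → "012" → "0123" → "01234"

Answer: "01234"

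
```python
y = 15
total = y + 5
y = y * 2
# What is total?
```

Trace:
`y = 15` → y = 15
`total = y + 5` → total = 20
`y = y * 2` → y = 30
So total = 20

Answer: 20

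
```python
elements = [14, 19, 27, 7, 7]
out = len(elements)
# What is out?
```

Trace:
`elements = [14, 19, 27, 7, 7]` → elements = [14, 19, 27, 7, 7]
`out = len(elements)` → out = 5
So out = 5

Answer: 5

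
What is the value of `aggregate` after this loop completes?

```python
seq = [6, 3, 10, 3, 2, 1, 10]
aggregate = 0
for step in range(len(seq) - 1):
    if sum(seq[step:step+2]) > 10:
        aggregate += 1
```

Count windows with sum > 10
`aggregate` takes the values: 0 → 1 → 2 → 3

Answer: 3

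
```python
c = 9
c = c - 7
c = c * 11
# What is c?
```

Trace:
`c = 9` → c = 9
`c = c - 7` → c = 2
`c = c * 11` → c = 22
So c = 22

Answer: 22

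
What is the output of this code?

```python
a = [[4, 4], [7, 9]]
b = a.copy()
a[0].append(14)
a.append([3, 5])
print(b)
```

Key concept: shallow copy with nested lists.
Step by step:
`a = [[4, 4], [7, 9]]` → a = [[4, 4], [7, 9]]
`b = a.copy()` → b = [[4, 4], [7, 9]]
`a[0].append(14)` → a = [[4, 4, 14], [7, 9]]; b = [[4, 4, 14], [7, 9]]
`a.append([3, 5])` → a = [[4, 4, 14], [7, 9], [3, 5]]
`print(b)` → prints [[4, 4, 14], [7, 9]]

Answer: [[4, 4, 14], [7, 9]]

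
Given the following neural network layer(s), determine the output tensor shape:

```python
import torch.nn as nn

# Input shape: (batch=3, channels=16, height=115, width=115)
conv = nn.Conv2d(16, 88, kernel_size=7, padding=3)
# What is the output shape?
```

Input: (3, 16, 115, 115) -> Output: (3, 88, 115, 115)

Answer: (3, 88, 115, 115)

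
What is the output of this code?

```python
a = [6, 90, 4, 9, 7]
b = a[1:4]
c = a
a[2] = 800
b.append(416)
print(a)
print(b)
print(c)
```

Key concept: slice vs alias.
Step by step:
`a = [6, 90, 4, 9, 7]` → a = [6, 90, 4, 9, 7]
`b = a[1:4]` → b = [90, 4, 9]
`c = a` → c = [6, 90, 4, 9, 7] (same object as a)
`a[2] = 800` → a = [6, 90, 800, 9, 7] (same object as c); c = [6, 90, 800, 9, 7] (same object as a)
`b.append(416)` → b = [90, 4, 9, 416]
`print(a)` → prints [6, 90, 800, 9, 7]
`print(b)` → prints [90, 4, 9, 416]
`print(c)` → prints [6, 90, 800, 9, 7]

Answer:
[6, 90, 800, 9, 7]
[90, 4, 9, 416]
[6, 90, 800, 9, 7]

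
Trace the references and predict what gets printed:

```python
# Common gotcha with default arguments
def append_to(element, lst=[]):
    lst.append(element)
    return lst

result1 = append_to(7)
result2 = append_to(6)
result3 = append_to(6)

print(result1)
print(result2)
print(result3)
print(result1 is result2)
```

Key concept: mutable default argument gotcha.
Step by step:
`result1 = append_to(7)` → result1 = [7]
`result2 = append_to(6)` → result1 = [7, 6] (same object as result2); result2 = [7, 6] (same object as result1)
`result3 = append_to(6)` → result1 = [7, 6, 6] (same object as result2, result3); result2 = [7, 6, 6] (same object as result1, result3); result3 = [7, 6, 6] (same object as result1, result2)
`print(result1)` → prints [7, 6, 6]
`print(result2)` → prints [7, 6, 6]
`print(result3)` → prints [7, 6, 6]
`print(result1 is result2)` → prints True

Answer:
[7, 6, 6]
[7, 6, 6]
[7, 6, 6]
True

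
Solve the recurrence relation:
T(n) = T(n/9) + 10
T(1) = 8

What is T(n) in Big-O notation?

Each step divides n by 9 and adds 10. After log_9(n) steps we reach T(1)=8. So T(n) = 10·log_9(n) + 8 = O(log n).

Answer: O(log n)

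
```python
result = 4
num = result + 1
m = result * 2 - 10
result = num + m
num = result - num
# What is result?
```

Trace:
`result = 4` → result = 4
`num = result + 1` → num = 5
`m = result * 2 - 10` → m = -2
`result = num + m` → result = 3
`num = result - num` → num = -2
So result = 3

Answer: 3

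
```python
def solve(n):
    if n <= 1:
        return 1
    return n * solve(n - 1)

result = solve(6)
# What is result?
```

solve(6) = 6 * 5 * 4 * 3 * 2 * 1 = 720

Answer: 720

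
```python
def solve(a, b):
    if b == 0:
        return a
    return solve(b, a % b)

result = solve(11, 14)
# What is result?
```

solve(11, 14) -> solve(14, 11) -> solve(11, 3) -> solve(3, 2) -> solve(2, 1) -> solve(1, 0) -> 1

Answer: 1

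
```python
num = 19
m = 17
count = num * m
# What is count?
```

Trace:
`num = 19` → num = 19
`m = 17` → m = 17
`count = num * m` → count = 323
So count = 323

Answer: 323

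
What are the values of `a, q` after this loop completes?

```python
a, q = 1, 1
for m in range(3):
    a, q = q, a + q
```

Fibonacci: after 3 iterations
`a, q` takes the values: (1, 1) → (1, 2) → (2, 3) → (3, 5)

Answer: 3, 5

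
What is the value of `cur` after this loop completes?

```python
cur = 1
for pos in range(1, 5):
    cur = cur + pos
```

Start at 1, add 1 through 4
`cur` takes the values: 1 → 2 → 4 → 7 → 11

Answer: 11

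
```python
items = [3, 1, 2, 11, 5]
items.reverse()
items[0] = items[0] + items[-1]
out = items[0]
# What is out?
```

Trace:
`items = [3, 1, 2, 11, 5]` → items = [3, 1, 2, 11, 5]
`items.reverse()` → items = [5, 11, 2, 1, 3]
`items[0] = items[0] + items[-1]` → items = [8, 11, 2, 1, 3]
`out = items[0]` → out = 8
So out = 8

Answer: 8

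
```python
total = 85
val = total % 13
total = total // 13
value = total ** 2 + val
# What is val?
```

Trace:
`total = 85` → total = 85
`val = total % 13` → val = 7
`total = total // 13` → total = 6
`value = total ** 2 + val` → value = 43
So val = 7

Answer: 7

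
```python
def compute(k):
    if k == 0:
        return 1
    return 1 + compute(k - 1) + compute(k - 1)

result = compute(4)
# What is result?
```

compute(k) = 1 + 2·compute(k-1), compute(0)=1. Closed form: (1+1)·2^4 - 1 = 31.

Answer: 31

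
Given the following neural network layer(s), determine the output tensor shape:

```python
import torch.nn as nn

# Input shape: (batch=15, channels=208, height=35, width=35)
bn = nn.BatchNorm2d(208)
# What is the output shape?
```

Input: (15, 208, 35, 35) -> Output: (15, 208, 35, 35)

Answer: (15, 208, 35, 35)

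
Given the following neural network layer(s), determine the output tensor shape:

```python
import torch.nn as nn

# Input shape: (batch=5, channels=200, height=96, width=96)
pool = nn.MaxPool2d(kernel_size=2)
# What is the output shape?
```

Input: (5, 200, 96, 96) -> Output: (5, 200, 48, 48)

Answer: (5, 200, 48, 48)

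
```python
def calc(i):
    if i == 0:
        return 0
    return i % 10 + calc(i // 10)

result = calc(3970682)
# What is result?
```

Sum of digits of 3970682: 2 + 8 + 6 + 0 + 7 + 9 + 3 = 35

Answer: 35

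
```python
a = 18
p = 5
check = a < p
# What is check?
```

Trace:
`a = 18` → a = 18
`p = 5` → p = 5
`check = a < p` → check = False
So check = False

Answer: False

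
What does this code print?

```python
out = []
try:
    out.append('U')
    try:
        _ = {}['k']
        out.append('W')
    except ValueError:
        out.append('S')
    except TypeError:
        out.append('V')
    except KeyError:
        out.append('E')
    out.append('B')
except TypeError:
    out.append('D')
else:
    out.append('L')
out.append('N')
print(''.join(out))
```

Execution trace: 'U' (try body) → 'E' (inner except KeyError) → 'B' (try body, no exception) → 'L' (else) → 'N' (after the try/except). Output: UEBLN

Answer: UEBLN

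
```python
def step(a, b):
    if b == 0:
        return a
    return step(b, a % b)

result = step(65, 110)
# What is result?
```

step(65, 110) -> step(110, 65) -> step(65, 45) -> step(45, 20) -> step(20, 5) -> step(5, 0) -> 5

Answer: 5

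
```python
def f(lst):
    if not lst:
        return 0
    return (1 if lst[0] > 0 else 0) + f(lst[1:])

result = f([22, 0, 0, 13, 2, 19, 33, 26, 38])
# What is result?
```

Count of positive elements in [22, 0, 0, 13, 2, 19, 33, 26, 38] = 7

Answer: 7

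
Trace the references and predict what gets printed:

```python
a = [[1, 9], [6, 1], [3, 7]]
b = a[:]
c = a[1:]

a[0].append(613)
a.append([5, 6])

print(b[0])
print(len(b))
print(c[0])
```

Key concept: slice with nested mutation.
Step by step:
`a = [[1, 9], [6, 1], [3, 7]]` → a = [[1, 9], [6, 1], [3, 7]]
`b = a[:]` → b = [[1, 9], [6, 1], [3, 7]]
`c = a[1:]` → c = [[6, 1], [3, 7]]
`a[0].append(613)` → a = [[1, 9, 613], [6, 1], [3, 7]]; b = [[1, 9, 613], [6, 1], [3, 7]]
`a.append([5, 6])` → a = [[1, 9, 613], [6, 1], [3, 7], [5, 6]]
`print(b[0])` → prints [1, 9, 613]
`print(len(b))` → prints 3
`print(c[0])` → prints [6, 1]

Answer:
[1, 9, 613]
3
[6, 1]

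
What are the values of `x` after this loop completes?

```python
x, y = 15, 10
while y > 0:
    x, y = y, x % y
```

GCD of 15 and 10
`x` takes the values: 15 → 10 → 5

Answer: 5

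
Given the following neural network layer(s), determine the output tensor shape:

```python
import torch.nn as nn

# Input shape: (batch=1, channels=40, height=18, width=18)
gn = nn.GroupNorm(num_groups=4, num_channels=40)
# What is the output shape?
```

Input: (1, 40, 18, 18) -> Output: (1, 40, 18, 18)

Answer: (1, 40, 18, 18)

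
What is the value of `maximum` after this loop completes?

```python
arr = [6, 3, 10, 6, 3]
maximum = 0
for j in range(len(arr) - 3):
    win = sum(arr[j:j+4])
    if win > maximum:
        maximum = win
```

Max sum of 4-element window in [6, 3, 10, 6, 3]
`maximum` takes the values: 0 → 25

Answer: 25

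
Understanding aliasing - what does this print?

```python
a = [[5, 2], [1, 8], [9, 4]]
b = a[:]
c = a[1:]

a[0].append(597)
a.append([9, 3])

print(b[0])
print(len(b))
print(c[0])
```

Key concept: slice with nested mutation.
Step by step:
`a = [[5, 2], [1, 8], [9, 4]]` → a = [[5, 2], [1, 8], [9, 4]]
`b = a[:]` → b = [[5, 2], [1, 8], [9, 4]]
`c = a[1:]` → c = [[1, 8], [9, 4]]
`a[0].append(597)` → a = [[5, 2, 597], [1, 8], [9, 4]]; b = [[5, 2, 597], [1, 8], [9, 4]]
`a.append([9, 3])` → a = [[5, 2, 597], [1, 8], [9, 4], [9, 3]]
`print(b[0])` → prints [5, 2, 597]
`print(len(b))` → prints 3
`print(c[0])` → prints [1, 8]

Answer:
[5, 2, 597]
3
[1, 8]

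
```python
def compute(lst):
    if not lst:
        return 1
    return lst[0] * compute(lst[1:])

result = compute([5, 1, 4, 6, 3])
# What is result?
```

Product over [5, 1, 4, 6, 3] = 5 * 1 * 4 * 6 * 3 = 360

Answer: 360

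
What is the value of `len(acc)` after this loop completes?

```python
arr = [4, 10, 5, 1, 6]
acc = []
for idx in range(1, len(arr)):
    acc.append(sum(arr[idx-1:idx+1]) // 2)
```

Number of 2-element averages
`acc` takes the values: [] → [7] → [7, 7] → [7, 7, 3] → [7, 7, 3, 3]
So `len(acc)` = 4

Answer: 4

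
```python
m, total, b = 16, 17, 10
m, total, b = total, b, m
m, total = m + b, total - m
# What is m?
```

Trace:
`m, total, b = 16, 17, 10` → m = 16; total = 17; b = 10
`m, total, b = total, b, m` → m = 17; total = 10; b = 16
`m, total = m + b, total - m` → m = 33; total = -7
So m = 33

Answer: 33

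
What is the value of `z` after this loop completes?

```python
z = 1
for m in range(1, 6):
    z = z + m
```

Start at 1, add 1 through 5
`z` takes the values: 1 → 2 → 4 → 7 → 11 → 16

Answer: 16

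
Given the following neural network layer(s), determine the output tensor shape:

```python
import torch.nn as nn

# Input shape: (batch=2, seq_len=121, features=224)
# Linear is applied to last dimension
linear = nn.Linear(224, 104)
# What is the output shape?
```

Input: (2, 121, 224) -> Output: (2, 121, 104)

Answer: (2, 121, 104)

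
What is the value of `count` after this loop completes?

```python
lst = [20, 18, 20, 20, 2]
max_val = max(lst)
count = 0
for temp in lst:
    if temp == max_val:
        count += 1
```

Count of max value 20 in [20, 18, 20, 20, 2]
`count` takes the values: 0 → 1 → 2 → 3

Answer: 3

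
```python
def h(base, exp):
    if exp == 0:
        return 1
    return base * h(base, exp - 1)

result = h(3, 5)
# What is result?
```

h(3, 5) = 3 * 3 * 3 * 3 * 3 = 243

Answer: 243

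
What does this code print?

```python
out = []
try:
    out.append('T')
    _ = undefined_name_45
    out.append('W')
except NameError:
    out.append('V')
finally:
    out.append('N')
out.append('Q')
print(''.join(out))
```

Execution trace: 'T' (try body) → 'V' (except NameError) → 'N' (finally) → 'Q' (after the try/except). Output: TVNQ

Answer: TVNQ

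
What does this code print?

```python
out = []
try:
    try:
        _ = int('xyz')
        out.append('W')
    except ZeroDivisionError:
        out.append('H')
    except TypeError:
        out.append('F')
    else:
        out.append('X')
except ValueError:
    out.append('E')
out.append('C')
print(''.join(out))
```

Execution trace: 'E' (outer except ValueError) → 'C' (after the try/except). Output: EC

Answer: EC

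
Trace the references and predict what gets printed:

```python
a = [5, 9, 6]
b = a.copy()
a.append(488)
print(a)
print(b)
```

Key concept: list.copy() creates independent copy.
Step by step:
`a = [5, 9, 6]` → a = [5, 9, 6]
`b = a.copy()` → b = [5, 9, 6]
`a.append(488)` → a = [5, 9, 6, 488]
`print(a)` → prints [5, 9, 6, 488]
`print(b)` → prints [5, 9, 6]

Answer:
[5, 9, 6, 488]
[5, 9, 6]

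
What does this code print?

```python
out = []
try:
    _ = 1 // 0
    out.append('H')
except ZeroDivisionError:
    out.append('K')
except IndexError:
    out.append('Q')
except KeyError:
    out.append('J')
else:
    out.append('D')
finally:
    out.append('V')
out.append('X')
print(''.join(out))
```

Execution trace: 'K' (except ZeroDivisionError) → 'V' (finally) → 'X' (after the try/except). Output: KVX

Answer: KVX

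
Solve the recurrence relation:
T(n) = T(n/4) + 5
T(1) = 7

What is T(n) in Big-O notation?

Each step divides n by 4 and adds 5. After log_4(n) steps we reach T(1)=7. So T(n) = 5·log_4(n) + 7 = O(log n).

Answer: O(log n)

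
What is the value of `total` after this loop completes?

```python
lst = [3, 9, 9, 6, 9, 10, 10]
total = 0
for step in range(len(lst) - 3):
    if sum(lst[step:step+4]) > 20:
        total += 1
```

Count windows with sum > 20
`total` takes the values: 0 → 1 → 2 → 3 → 4

Answer: 4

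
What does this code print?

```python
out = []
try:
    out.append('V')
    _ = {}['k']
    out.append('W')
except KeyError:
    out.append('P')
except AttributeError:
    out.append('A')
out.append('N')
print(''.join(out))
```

Execution trace: 'V' (try body) → 'P' (except KeyError) → 'N' (after the try/except). Output: VPN

Answer: VPN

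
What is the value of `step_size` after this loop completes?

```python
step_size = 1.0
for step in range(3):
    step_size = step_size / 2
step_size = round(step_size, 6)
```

Halving LR 3 times: 1 / 2^3
`step_size` takes the values: 1.0 → 0.5 → 0.25 → 0.125

Answer: 0.125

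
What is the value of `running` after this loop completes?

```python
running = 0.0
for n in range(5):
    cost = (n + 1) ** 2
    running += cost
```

Sum of squared losses 1² + 2² + ... + 5²
`running` takes the values: 0.0 → 1.0 → 5.0 → 14.0 → 30.0 → 55.0

Answer: 55.0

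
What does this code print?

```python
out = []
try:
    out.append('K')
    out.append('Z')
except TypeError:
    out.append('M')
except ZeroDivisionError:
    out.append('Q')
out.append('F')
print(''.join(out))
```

Execution trace: 'K' (try body) → 'Z' (try body, no exception) → 'F' (after the try/except). Output: KZF

Answer: KZF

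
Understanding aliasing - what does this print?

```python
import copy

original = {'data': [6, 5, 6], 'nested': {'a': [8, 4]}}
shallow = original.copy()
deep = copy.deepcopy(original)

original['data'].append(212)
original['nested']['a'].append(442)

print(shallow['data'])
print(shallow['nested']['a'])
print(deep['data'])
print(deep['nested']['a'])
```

Key concept: comparing shallow vs deep copy.
Step by step:
`original = {'data': [6, 5, 6], 'nested': {'a': [8, 4]}}` → original = {'data': [6, 5, 6], 'nested': {'a': [8, 4]}}
`shallow = original.copy()` → shallow = {'data': [6, 5, 6], 'nested': {'a': [8, 4]}}
`deep = copy.deepcopy(original)` → deep = {'data': [6, 5, 6], 'nested': {'a': [8, 4]}}
`original['data'].append(212)` → original = {'data': [6, 5, 6, 212], 'nested': {'a': [8, 4]}}; shallow = {'data': [6, 5, 6, 212], 'nested': {'a': [8, 4]}}
`original['nested']['a'].append(442)` → original = {'data': [6, 5, 6, 212], 'nested': {'a': [8, 4, 442]}}; shallow = {'data': [6, 5, 6, 212], 'nested': {'a': [8, 4, 442]}}
`print(shallow['data'])` → prints [6, 5, 6, 212]
`print(shallow['nested']['a'])` → prints [8, 4, 442]
`print(deep['data'])` → prints [6, 5, 6]
`print(deep['nested']['a'])` → prints [8, 4]

Answer:
[6, 5, 6, 212]
[8, 4, 442]
[6, 5, 6]
[8, 4]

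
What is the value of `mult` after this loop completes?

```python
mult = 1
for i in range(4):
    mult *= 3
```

3^4 = 81
`mult` takes the values: 1 → 3 → 9 → 27 → 81

Answer: 81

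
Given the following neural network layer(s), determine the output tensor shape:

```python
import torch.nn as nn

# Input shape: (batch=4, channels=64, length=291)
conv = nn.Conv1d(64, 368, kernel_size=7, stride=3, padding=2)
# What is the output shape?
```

Input: (4, 64, 291) -> Output: (4, 368, 97)

Answer: (4, 368, 97)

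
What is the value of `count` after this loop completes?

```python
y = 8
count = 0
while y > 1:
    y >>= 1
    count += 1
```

Count right shifts until 1
`count` takes the values: 0 → 1 → 2 → 3

Answer: 3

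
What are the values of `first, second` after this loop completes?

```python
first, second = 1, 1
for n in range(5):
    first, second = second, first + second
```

Fibonacci: after 5 iterations
`first, second` takes the values: (1, 1) → (1, 2) → (2, 3) → (3, 5) → (5, 8) → (8, 13)

Answer: 8, 13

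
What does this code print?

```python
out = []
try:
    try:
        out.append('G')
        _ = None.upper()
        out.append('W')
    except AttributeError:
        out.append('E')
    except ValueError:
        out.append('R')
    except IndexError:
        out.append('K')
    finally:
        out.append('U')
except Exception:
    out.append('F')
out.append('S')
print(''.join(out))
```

Execution trace: 'G' (inner try body) → 'E' (inner except AttributeError) → 'U' (inner finally) → 'S' (after the try/except). Output: GEUS

Answer: GEUS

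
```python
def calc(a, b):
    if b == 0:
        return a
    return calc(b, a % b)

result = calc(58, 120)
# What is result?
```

calc(58, 120) -> calc(120, 58) -> calc(58, 4) -> calc(4, 2) -> calc(2, 0) -> 2

Answer: 2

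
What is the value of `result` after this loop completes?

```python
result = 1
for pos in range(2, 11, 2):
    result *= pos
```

Product of even numbers 2 to 10
`result` takes the values: 1 → 2 → 8 → 48 → 384 → 3840

Answer: 3840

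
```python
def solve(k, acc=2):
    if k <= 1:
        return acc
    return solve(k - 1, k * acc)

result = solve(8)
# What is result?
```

Accumulator trace (n, acc): (8, 2) -> (7, 16) -> (6, 112) -> (5, 672) -> (4, 3360) -> (3, 13440) -> (2, 40320) -> (1, 80640) -> return 80640

Answer: 80640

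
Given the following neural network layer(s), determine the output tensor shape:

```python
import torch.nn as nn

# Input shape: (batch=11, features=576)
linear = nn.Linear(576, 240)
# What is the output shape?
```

Input: (11, 576) -> Output: (11, 240)

Answer: (11, 240)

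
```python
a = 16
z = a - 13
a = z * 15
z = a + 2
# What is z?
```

Trace:
`a = 16` → a = 16
`z = a - 13` → z = 3
`a = z * 15` → a = 45
`z = a + 2` → z = 47
So z = 47

Answer: 47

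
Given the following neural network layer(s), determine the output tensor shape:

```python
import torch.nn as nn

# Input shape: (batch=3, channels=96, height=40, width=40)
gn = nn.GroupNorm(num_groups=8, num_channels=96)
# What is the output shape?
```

Input: (3, 96, 40, 40) -> Output: (3, 96, 40, 40)

Answer: (3, 96, 40, 40)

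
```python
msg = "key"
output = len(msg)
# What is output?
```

Trace:
`msg = "key"` → msg = 'key'
`output = len(msg)` → output = 3
So output = 3

Answer: 3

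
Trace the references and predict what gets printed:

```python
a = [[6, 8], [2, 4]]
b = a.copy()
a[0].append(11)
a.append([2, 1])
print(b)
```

Key concept: shallow copy with nested lists.
Step by step:
`a = [[6, 8], [2, 4]]` → a = [[6, 8], [2, 4]]
`b = a.copy()` → b = [[6, 8], [2, 4]]
`a[0].append(11)` → a = [[6, 8, 11], [2, 4]]; b = [[6, 8, 11], [2, 4]]
`a.append([2, 1])` → a = [[6, 8, 11], [2, 4], [2, 1]]
`print(b)` → prints [[6, 8, 11], [2, 4]]

Answer: [[6, 8, 11], [2, 4]]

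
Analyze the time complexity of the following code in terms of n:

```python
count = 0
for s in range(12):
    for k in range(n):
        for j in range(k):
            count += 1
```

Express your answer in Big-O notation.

Each loop level contributes: 1 × n × n. Multiplying the contributions gives O(n^2).

Answer: O(n^2)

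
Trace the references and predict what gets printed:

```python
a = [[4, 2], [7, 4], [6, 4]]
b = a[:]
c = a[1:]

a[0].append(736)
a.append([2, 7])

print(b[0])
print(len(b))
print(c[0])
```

Key concept: slice with nested mutation.
Step by step:
`a = [[4, 2], [7, 4], [6, 4]]` → a = [[4, 2], [7, 4], [6, 4]]
`b = a[:]` → b = [[4, 2], [7, 4], [6, 4]]
`c = a[1:]` → c = [[7, 4], [6, 4]]
`a[0].append(736)` → a = [[4, 2, 736], [7, 4], [6, 4]]; b = [[4, 2, 736], [7, 4], [6, 4]]
`a.append([2, 7])` → a = [[4, 2, 736], [7, 4], [6, 4], [2, 7]]
`print(b[0])` → prints [4, 2, 736]
`print(len(b))` → prints 3
`print(c[0])` → prints [7, 4]

Answer:
[4, 2, 736]
3
[7, 4]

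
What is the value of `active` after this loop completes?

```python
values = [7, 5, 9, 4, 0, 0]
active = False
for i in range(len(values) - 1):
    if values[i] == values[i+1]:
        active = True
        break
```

Check consecutive duplicates in [7, 5, 9, 4, 0, 0]
`active` takes the values: False → True

Answer: True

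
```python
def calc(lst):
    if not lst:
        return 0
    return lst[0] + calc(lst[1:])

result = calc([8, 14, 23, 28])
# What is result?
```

8 + 14 + 23 + 28 + 0 = 73

Answer: 73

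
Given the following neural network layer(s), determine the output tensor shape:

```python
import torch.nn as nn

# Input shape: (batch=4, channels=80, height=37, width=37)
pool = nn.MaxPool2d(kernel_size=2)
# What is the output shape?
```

Input: (4, 80, 37, 37) -> Output: (4, 80, 18, 18)

Answer: (4, 80, 18, 18)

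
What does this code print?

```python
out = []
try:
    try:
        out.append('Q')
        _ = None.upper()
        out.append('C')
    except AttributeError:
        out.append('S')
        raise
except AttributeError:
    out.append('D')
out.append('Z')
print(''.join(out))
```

Execution trace: 'Q' (inner try body) → 'S' (inner except AttributeError) → 'D' (outer except AttributeError) → 'Z' (after the try/except). Output: QSDZ

Answer: QSDZ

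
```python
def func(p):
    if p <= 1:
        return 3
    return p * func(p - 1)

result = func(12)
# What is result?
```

func(12) = 12 * 11 * 10 * 9 * 8 * 7 * 6 * 5 * 4 * 3 * 2 * 3 = 1437004800

Answer: 1437004800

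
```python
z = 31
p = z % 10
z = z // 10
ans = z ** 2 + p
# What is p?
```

Trace:
`z = 31` → z = 31
`p = z % 10` → p = 1
`z = z // 10` → z = 3
`ans = z ** 2 + p` → ans = 10
So p = 1

Answer: 1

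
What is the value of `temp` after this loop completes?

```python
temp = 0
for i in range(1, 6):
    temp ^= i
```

XOR of 1 to 5
`temp` takes the values: 0 → 1 → 3 → 0 → 4 → 1

Answer: 1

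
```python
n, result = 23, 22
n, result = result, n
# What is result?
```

Trace:
`n, result = 23, 22` → n = 23; result = 22
`n, result = result, n` → n = 22; result = 23
So result = 23

Answer: 23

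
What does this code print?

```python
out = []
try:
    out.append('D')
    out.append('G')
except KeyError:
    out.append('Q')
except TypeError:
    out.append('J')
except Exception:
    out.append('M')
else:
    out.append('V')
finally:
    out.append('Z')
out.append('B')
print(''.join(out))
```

Execution trace: 'D' (try body) → 'G' (try body, no exception) → 'V' (else) → 'Z' (finally) → 'B' (after the try/except). Output: DGVZB

Answer: DGVZB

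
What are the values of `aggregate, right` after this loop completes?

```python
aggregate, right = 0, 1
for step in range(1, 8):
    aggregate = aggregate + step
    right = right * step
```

Sum and factorial of 1 to 7
`aggregate, right` takes the values: (0, 1) → (1, 1) → (3, 1) → (3, 2) → (6, 2) → (6, 6) → (10, 6) → (10, 24) → (15, 24) → (15, 120) → (21, 120) → (21, 720) → (28, 720) → (28, 5040)

Answer: 28, 5040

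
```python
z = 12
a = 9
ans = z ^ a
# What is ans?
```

Trace:
`z = 12` → z = 12
`a = 9` → a = 9
`ans = z ^ a` → ans = 5
So ans = 5

Answer: 5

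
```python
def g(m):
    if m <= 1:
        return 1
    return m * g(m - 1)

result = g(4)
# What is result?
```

g(4) = 4 * 3 * 2 * 1 = 24

Answer: 24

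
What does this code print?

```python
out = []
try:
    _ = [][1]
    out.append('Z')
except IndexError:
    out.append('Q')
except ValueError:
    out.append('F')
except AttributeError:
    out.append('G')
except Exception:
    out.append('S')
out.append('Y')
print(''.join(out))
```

Execution trace: 'Q' (except IndexError) → 'Y' (after the try/except). Output: QY

Answer: QY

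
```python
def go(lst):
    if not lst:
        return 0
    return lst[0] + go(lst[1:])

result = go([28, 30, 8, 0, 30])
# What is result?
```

28 + 30 + 8 + 0 + 30 + 0 = 96

Answer: 96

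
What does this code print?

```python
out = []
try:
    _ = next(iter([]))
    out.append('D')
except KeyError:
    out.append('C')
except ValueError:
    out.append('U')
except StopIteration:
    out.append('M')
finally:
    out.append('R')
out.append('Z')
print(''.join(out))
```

Execution trace: 'M' (except StopIteration) → 'R' (finally) → 'Z' (after the try/except). Output: MRZ

Answer: MRZ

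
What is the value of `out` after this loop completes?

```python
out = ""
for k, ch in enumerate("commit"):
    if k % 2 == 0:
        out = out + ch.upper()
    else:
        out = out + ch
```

Uppercase even positions in 'commit'
`out` takes the values: "" → "C" → "Co" → "CoM" → "CoMm" → "CoMmI" → "CoMmIt"

Answer: "CoMmIt"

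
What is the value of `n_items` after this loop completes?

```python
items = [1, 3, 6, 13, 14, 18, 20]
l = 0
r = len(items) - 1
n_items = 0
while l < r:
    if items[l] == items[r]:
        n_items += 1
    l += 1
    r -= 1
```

Count matching pairs from ends
`n_items` takes the values: 0

Answer: 0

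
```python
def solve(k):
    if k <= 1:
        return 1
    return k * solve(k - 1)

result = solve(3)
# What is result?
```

solve(3) = 3 * 2 * 1 = 6

Answer: 6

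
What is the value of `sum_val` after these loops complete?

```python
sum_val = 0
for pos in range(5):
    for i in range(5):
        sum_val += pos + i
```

Sum of all pos+i for pos,i in 5x5
`sum_val` takes the values: 0 → 1 → 3 → 6 → 10 → 11 → 13 → 16 → 20 → 25 → 27 → 30 → 34 → 39 → 45 → 48 → 52 → 57 → 63 → 70 → 74 → 79 → 85 → 92 → 100

Answer: 100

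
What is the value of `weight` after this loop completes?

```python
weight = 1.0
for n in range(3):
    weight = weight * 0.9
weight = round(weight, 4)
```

Exponential decay: 1.0 * 0.9^3
`weight` takes the values: 1.0 → 0.9 → 0.81 → 0.729

Answer: 0.729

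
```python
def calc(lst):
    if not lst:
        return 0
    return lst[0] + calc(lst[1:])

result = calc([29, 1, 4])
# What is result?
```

29 + 1 + 4 + 0 = 34

Answer: 34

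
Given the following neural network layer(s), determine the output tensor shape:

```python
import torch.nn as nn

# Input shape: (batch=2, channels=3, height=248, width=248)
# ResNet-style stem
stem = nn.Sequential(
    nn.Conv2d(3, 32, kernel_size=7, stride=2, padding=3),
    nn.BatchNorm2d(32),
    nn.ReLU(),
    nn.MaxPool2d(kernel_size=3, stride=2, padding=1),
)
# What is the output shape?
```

Input: (2, 3, 248, 248) -> after Conv2d 7x7 stride=2: (2, 32, 124, 124) -> Output: (2, 32, 62, 62)

Answer: (2, 32, 62, 62)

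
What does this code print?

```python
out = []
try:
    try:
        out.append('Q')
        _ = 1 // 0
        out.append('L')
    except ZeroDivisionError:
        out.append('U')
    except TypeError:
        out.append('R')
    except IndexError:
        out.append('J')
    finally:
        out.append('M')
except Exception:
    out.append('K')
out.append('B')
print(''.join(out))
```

Execution trace: 'Q' (inner try body) → 'U' (inner except ZeroDivisionError) → 'M' (inner finally) → 'B' (after the try/except). Output: QUMB

Answer: QUMB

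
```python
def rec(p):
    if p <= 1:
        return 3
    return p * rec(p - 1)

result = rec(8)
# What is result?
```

rec(8) = 8 * 7 * 6 * 5 * 4 * 3 * 2 * 3 = 120960

Answer: 120960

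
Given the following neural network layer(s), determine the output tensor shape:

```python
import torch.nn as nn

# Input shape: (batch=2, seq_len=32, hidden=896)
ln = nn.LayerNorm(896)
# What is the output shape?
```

Input: (2, 32, 896) -> Output: (2, 32, 896)

Answer: (2, 32, 896)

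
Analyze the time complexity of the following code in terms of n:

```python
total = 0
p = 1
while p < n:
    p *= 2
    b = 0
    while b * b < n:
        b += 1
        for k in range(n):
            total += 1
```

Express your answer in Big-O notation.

Each loop level contributes: log n × √n × n. Multiplying the contributions gives O(n√n log n).

Answer: O(n√n log n)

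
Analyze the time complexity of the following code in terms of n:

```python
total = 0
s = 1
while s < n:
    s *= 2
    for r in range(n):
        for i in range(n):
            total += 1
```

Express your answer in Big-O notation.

Each loop level contributes: log n × n × n. Multiplying the contributions gives O(n^2 log n).

Answer: O(n^2 log n)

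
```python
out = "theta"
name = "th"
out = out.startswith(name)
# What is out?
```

Trace:
`out = "theta"` → out = 'theta'
`name = "th"` → name = 'th'
`out = out.startswith(name)` → out = True
So out = True

Answer: True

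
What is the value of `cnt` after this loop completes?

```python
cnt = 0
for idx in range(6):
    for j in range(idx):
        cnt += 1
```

Triangle number: 0+1+2+...+5
`cnt` takes the values: 0 → 1 → 2 → 3 → 4 → 5 → 6 → 7 → 8 → 9 → 10 → 11 → 12 → 13 → 14 → 15

Answer: 15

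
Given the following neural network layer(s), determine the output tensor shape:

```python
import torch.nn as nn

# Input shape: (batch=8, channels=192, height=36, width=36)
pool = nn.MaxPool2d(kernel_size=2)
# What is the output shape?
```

Input: (8, 192, 36, 36) -> Output: (8, 192, 18, 18)

Answer: (8, 192, 18, 18)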